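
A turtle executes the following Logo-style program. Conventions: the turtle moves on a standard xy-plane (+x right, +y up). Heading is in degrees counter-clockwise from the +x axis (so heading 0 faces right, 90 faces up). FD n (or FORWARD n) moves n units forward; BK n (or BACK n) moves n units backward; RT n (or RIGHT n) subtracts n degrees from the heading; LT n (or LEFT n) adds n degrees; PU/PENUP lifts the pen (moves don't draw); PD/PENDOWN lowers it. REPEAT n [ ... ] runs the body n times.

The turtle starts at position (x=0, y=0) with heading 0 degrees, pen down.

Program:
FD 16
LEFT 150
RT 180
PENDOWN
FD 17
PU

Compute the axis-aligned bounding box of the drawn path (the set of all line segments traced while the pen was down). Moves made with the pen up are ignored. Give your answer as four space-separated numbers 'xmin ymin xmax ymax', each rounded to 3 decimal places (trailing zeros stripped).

Answer: 0 -8.5 30.722 0

Derivation:
Executing turtle program step by step:
Start: pos=(0,0), heading=0, pen down
FD 16: (0,0) -> (16,0) [heading=0, draw]
LT 150: heading 0 -> 150
RT 180: heading 150 -> 330
PD: pen down
FD 17: (16,0) -> (30.722,-8.5) [heading=330, draw]
PU: pen up
Final: pos=(30.722,-8.5), heading=330, 2 segment(s) drawn

Segment endpoints: x in {0, 16, 30.722}, y in {-8.5, 0}
xmin=0, ymin=-8.5, xmax=30.722, ymax=0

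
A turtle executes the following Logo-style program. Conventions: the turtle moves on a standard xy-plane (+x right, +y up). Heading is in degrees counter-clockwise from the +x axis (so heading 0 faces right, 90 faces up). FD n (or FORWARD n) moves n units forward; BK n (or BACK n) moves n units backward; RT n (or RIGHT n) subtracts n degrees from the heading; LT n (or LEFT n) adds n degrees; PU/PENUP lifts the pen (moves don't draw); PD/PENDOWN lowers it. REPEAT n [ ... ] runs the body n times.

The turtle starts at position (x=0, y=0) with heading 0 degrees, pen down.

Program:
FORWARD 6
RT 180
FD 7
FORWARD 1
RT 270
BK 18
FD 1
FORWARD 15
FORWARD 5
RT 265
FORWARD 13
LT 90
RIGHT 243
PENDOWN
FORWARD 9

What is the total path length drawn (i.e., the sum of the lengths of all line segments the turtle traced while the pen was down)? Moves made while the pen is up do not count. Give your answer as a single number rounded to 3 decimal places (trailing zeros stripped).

Answer: 75

Derivation:
Executing turtle program step by step:
Start: pos=(0,0), heading=0, pen down
FD 6: (0,0) -> (6,0) [heading=0, draw]
RT 180: heading 0 -> 180
FD 7: (6,0) -> (-1,0) [heading=180, draw]
FD 1: (-1,0) -> (-2,0) [heading=180, draw]
RT 270: heading 180 -> 270
BK 18: (-2,0) -> (-2,18) [heading=270, draw]
FD 1: (-2,18) -> (-2,17) [heading=270, draw]
FD 15: (-2,17) -> (-2,2) [heading=270, draw]
FD 5: (-2,2) -> (-2,-3) [heading=270, draw]
RT 265: heading 270 -> 5
FD 13: (-2,-3) -> (10.951,-1.867) [heading=5, draw]
LT 90: heading 5 -> 95
RT 243: heading 95 -> 212
PD: pen down
FD 9: (10.951,-1.867) -> (3.318,-6.636) [heading=212, draw]
Final: pos=(3.318,-6.636), heading=212, 9 segment(s) drawn

Segment lengths:
  seg 1: (0,0) -> (6,0), length = 6
  seg 2: (6,0) -> (-1,0), length = 7
  seg 3: (-1,0) -> (-2,0), length = 1
  seg 4: (-2,0) -> (-2,18), length = 18
  seg 5: (-2,18) -> (-2,17), length = 1
  seg 6: (-2,17) -> (-2,2), length = 15
  seg 7: (-2,2) -> (-2,-3), length = 5
  seg 8: (-2,-3) -> (10.951,-1.867), length = 13
  seg 9: (10.951,-1.867) -> (3.318,-6.636), length = 9
Total = 75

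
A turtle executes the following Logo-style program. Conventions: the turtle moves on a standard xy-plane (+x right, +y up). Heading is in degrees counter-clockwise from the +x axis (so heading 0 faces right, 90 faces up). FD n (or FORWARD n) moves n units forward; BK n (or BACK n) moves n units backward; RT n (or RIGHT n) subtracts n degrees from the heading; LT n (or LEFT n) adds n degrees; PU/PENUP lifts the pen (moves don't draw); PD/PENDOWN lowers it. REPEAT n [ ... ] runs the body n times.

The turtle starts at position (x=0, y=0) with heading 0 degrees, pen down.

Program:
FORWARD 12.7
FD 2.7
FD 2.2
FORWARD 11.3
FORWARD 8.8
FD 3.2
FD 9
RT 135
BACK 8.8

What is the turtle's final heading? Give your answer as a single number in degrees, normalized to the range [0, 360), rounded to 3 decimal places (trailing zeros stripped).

Answer: 225

Derivation:
Executing turtle program step by step:
Start: pos=(0,0), heading=0, pen down
FD 12.7: (0,0) -> (12.7,0) [heading=0, draw]
FD 2.7: (12.7,0) -> (15.4,0) [heading=0, draw]
FD 2.2: (15.4,0) -> (17.6,0) [heading=0, draw]
FD 11.3: (17.6,0) -> (28.9,0) [heading=0, draw]
FD 8.8: (28.9,0) -> (37.7,0) [heading=0, draw]
FD 3.2: (37.7,0) -> (40.9,0) [heading=0, draw]
FD 9: (40.9,0) -> (49.9,0) [heading=0, draw]
RT 135: heading 0 -> 225
BK 8.8: (49.9,0) -> (56.123,6.223) [heading=225, draw]
Final: pos=(56.123,6.223), heading=225, 8 segment(s) drawn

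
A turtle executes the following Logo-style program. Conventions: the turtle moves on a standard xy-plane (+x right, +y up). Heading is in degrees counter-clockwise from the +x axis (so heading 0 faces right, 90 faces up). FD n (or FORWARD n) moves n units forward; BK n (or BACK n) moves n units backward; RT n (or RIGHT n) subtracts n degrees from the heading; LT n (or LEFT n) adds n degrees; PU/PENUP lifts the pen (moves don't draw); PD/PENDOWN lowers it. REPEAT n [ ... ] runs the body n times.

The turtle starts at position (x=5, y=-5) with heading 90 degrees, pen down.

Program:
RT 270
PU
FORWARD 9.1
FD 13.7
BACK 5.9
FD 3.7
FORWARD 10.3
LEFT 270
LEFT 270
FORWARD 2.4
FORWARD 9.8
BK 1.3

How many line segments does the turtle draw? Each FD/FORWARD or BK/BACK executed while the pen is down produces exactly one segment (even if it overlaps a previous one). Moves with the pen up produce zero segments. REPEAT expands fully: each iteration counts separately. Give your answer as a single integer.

Answer: 0

Derivation:
Executing turtle program step by step:
Start: pos=(5,-5), heading=90, pen down
RT 270: heading 90 -> 180
PU: pen up
FD 9.1: (5,-5) -> (-4.1,-5) [heading=180, move]
FD 13.7: (-4.1,-5) -> (-17.8,-5) [heading=180, move]
BK 5.9: (-17.8,-5) -> (-11.9,-5) [heading=180, move]
FD 3.7: (-11.9,-5) -> (-15.6,-5) [heading=180, move]
FD 10.3: (-15.6,-5) -> (-25.9,-5) [heading=180, move]
LT 270: heading 180 -> 90
LT 270: heading 90 -> 0
FD 2.4: (-25.9,-5) -> (-23.5,-5) [heading=0, move]
FD 9.8: (-23.5,-5) -> (-13.7,-5) [heading=0, move]
BK 1.3: (-13.7,-5) -> (-15,-5) [heading=0, move]
Final: pos=(-15,-5), heading=0, 0 segment(s) drawn
Segments drawn: 0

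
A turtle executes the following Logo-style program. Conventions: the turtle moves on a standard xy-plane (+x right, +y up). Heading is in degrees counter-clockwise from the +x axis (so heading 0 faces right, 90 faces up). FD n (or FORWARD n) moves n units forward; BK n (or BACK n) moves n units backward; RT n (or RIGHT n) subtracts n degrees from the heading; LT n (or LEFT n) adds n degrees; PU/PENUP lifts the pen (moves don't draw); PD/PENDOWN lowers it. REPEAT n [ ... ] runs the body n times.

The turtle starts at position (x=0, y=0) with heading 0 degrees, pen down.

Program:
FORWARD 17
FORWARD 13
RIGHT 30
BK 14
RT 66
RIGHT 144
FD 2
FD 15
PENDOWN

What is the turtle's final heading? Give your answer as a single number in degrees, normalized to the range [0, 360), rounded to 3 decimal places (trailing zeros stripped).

Answer: 120

Derivation:
Executing turtle program step by step:
Start: pos=(0,0), heading=0, pen down
FD 17: (0,0) -> (17,0) [heading=0, draw]
FD 13: (17,0) -> (30,0) [heading=0, draw]
RT 30: heading 0 -> 330
BK 14: (30,0) -> (17.876,7) [heading=330, draw]
RT 66: heading 330 -> 264
RT 144: heading 264 -> 120
FD 2: (17.876,7) -> (16.876,8.732) [heading=120, draw]
FD 15: (16.876,8.732) -> (9.376,21.722) [heading=120, draw]
PD: pen down
Final: pos=(9.376,21.722), heading=120, 5 segment(s) drawn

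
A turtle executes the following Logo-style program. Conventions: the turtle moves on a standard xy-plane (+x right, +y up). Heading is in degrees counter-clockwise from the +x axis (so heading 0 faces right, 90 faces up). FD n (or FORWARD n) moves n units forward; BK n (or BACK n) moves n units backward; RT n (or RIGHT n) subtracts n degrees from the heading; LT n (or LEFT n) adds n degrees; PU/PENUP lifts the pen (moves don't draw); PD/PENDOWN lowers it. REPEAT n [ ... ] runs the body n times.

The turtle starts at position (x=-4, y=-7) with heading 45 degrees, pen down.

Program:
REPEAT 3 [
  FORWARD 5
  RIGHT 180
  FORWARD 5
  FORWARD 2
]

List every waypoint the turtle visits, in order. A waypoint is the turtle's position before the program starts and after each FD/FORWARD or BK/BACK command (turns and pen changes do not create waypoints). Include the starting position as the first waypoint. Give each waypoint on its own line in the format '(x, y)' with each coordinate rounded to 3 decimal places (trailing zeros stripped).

Answer: (-4, -7)
(-0.464, -3.464)
(-4, -7)
(-5.414, -8.414)
(-8.95, -11.95)
(-5.414, -8.414)
(-4, -7)
(-0.464, -3.464)
(-4, -7)
(-5.414, -8.414)

Derivation:
Executing turtle program step by step:
Start: pos=(-4,-7), heading=45, pen down
REPEAT 3 [
  -- iteration 1/3 --
  FD 5: (-4,-7) -> (-0.464,-3.464) [heading=45, draw]
  RT 180: heading 45 -> 225
  FD 5: (-0.464,-3.464) -> (-4,-7) [heading=225, draw]
  FD 2: (-4,-7) -> (-5.414,-8.414) [heading=225, draw]
  -- iteration 2/3 --
  FD 5: (-5.414,-8.414) -> (-8.95,-11.95) [heading=225, draw]
  RT 180: heading 225 -> 45
  FD 5: (-8.95,-11.95) -> (-5.414,-8.414) [heading=45, draw]
  FD 2: (-5.414,-8.414) -> (-4,-7) [heading=45, draw]
  -- iteration 3/3 --
  FD 5: (-4,-7) -> (-0.464,-3.464) [heading=45, draw]
  RT 180: heading 45 -> 225
  FD 5: (-0.464,-3.464) -> (-4,-7) [heading=225, draw]
  FD 2: (-4,-7) -> (-5.414,-8.414) [heading=225, draw]
]
Final: pos=(-5.414,-8.414), heading=225, 9 segment(s) drawn
Waypoints (10 total):
(-4, -7)
(-0.464, -3.464)
(-4, -7)
(-5.414, -8.414)
(-8.95, -11.95)
(-5.414, -8.414)
(-4, -7)
(-0.464, -3.464)
(-4, -7)
(-5.414, -8.414)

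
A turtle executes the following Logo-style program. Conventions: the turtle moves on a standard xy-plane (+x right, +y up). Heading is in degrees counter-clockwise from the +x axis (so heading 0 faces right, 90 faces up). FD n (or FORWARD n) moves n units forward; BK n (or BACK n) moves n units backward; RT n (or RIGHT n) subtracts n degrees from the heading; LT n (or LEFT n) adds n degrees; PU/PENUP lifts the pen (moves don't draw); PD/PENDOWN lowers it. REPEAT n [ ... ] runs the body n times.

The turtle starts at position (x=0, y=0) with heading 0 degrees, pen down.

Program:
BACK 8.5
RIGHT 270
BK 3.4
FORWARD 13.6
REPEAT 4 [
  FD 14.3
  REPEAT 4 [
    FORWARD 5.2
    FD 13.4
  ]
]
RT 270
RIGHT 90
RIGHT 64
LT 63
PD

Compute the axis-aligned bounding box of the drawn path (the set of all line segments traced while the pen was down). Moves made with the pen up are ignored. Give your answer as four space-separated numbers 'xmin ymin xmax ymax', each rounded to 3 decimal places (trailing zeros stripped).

Answer: -8.5 -3.4 0 365

Derivation:
Executing turtle program step by step:
Start: pos=(0,0), heading=0, pen down
BK 8.5: (0,0) -> (-8.5,0) [heading=0, draw]
RT 270: heading 0 -> 90
BK 3.4: (-8.5,0) -> (-8.5,-3.4) [heading=90, draw]
FD 13.6: (-8.5,-3.4) -> (-8.5,10.2) [heading=90, draw]
REPEAT 4 [
  -- iteration 1/4 --
  FD 14.3: (-8.5,10.2) -> (-8.5,24.5) [heading=90, draw]
  REPEAT 4 [
    -- iteration 1/4 --
    FD 5.2: (-8.5,24.5) -> (-8.5,29.7) [heading=90, draw]
    FD 13.4: (-8.5,29.7) -> (-8.5,43.1) [heading=90, draw]
    -- iteration 2/4 --
    FD 5.2: (-8.5,43.1) -> (-8.5,48.3) [heading=90, draw]
    FD 13.4: (-8.5,48.3) -> (-8.5,61.7) [heading=90, draw]
    -- iteration 3/4 --
    FD 5.2: (-8.5,61.7) -> (-8.5,66.9) [heading=90, draw]
    FD 13.4: (-8.5,66.9) -> (-8.5,80.3) [heading=90, draw]
    -- iteration 4/4 --
    FD 5.2: (-8.5,80.3) -> (-8.5,85.5) [heading=90, draw]
    FD 13.4: (-8.5,85.5) -> (-8.5,98.9) [heading=90, draw]
  ]
  -- iteration 2/4 --
  FD 14.3: (-8.5,98.9) -> (-8.5,113.2) [heading=90, draw]
  REPEAT 4 [
    -- iteration 1/4 --
    FD 5.2: (-8.5,113.2) -> (-8.5,118.4) [heading=90, draw]
    FD 13.4: (-8.5,118.4) -> (-8.5,131.8) [heading=90, draw]
    -- iteration 2/4 --
    FD 5.2: (-8.5,131.8) -> (-8.5,137) [heading=90, draw]
    FD 13.4: (-8.5,137) -> (-8.5,150.4) [heading=90, draw]
    -- iteration 3/4 --
    FD 5.2: (-8.5,150.4) -> (-8.5,155.6) [heading=90, draw]
    FD 13.4: (-8.5,155.6) -> (-8.5,169) [heading=90, draw]
    -- iteration 4/4 --
    FD 5.2: (-8.5,169) -> (-8.5,174.2) [heading=90, draw]
    FD 13.4: (-8.5,174.2) -> (-8.5,187.6) [heading=90, draw]
  ]
  -- iteration 3/4 --
  FD 14.3: (-8.5,187.6) -> (-8.5,201.9) [heading=90, draw]
  REPEAT 4 [
    -- iteration 1/4 --
    FD 5.2: (-8.5,201.9) -> (-8.5,207.1) [heading=90, draw]
    FD 13.4: (-8.5,207.1) -> (-8.5,220.5) [heading=90, draw]
    -- iteration 2/4 --
    FD 5.2: (-8.5,220.5) -> (-8.5,225.7) [heading=90, draw]
    FD 13.4: (-8.5,225.7) -> (-8.5,239.1) [heading=90, draw]
    -- iteration 3/4 --
    FD 5.2: (-8.5,239.1) -> (-8.5,244.3) [heading=90, draw]
    FD 13.4: (-8.5,244.3) -> (-8.5,257.7) [heading=90, draw]
    -- iteration 4/4 --
    FD 5.2: (-8.5,257.7) -> (-8.5,262.9) [heading=90, draw]
    FD 13.4: (-8.5,262.9) -> (-8.5,276.3) [heading=90, draw]
  ]
  -- iteration 4/4 --
  FD 14.3: (-8.5,276.3) -> (-8.5,290.6) [heading=90, draw]
  REPEAT 4 [
    -- iteration 1/4 --
    FD 5.2: (-8.5,290.6) -> (-8.5,295.8) [heading=90, draw]
    FD 13.4: (-8.5,295.8) -> (-8.5,309.2) [heading=90, draw]
    -- iteration 2/4 --
    FD 5.2: (-8.5,309.2) -> (-8.5,314.4) [heading=90, draw]
    FD 13.4: (-8.5,314.4) -> (-8.5,327.8) [heading=90, draw]
    -- iteration 3/4 --
    FD 5.2: (-8.5,327.8) -> (-8.5,333) [heading=90, draw]
    FD 13.4: (-8.5,333) -> (-8.5,346.4) [heading=90, draw]
    -- iteration 4/4 --
    FD 5.2: (-8.5,346.4) -> (-8.5,351.6) [heading=90, draw]
    FD 13.4: (-8.5,351.6) -> (-8.5,365) [heading=90, draw]
  ]
]
RT 270: heading 90 -> 180
RT 90: heading 180 -> 90
RT 64: heading 90 -> 26
LT 63: heading 26 -> 89
PD: pen down
Final: pos=(-8.5,365), heading=89, 39 segment(s) drawn

Segment endpoints: x in {-8.5, -8.5, -8.5, -8.5, -8.5, -8.5, -8.5, -8.5, -8.5, -8.5, -8.5, -8.5, -8.5, -8.5, -8.5, -8.5, -8.5, -8.5, -8.5, -8.5, -8.5, -8.5, -8.5, -8.5, -8.5, -8.5, -8.5, -8.5, -8.5, -8.5, -8.5, -8.5, -8.5, -8.5, -8.5, -8.5, -8.5, -8.5, 0}, y in {-3.4, 0, 10.2, 24.5, 29.7, 43.1, 48.3, 61.7, 66.9, 80.3, 85.5, 98.9, 113.2, 118.4, 131.8, 137, 150.4, 155.6, 169, 174.2, 187.6, 201.9, 207.1, 220.5, 225.7, 239.1, 244.3, 257.7, 262.9, 276.3, 290.6, 295.8, 309.2, 314.4, 327.8, 333, 346.4, 351.6, 365}
xmin=-8.5, ymin=-3.4, xmax=0, ymax=365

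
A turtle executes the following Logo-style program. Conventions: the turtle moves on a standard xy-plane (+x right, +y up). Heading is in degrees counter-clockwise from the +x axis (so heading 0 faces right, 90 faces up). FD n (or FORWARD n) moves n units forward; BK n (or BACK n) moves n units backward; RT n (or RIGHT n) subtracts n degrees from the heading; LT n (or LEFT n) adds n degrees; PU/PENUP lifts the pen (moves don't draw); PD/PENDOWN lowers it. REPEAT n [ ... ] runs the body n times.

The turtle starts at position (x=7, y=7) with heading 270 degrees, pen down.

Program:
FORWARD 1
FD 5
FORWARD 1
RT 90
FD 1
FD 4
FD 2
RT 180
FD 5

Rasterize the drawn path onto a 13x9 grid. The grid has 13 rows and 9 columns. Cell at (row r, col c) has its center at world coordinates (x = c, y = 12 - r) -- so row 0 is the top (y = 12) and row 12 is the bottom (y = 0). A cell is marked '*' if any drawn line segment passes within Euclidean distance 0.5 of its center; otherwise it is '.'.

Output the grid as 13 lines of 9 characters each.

Answer: .........
.........
.........
.........
.........
.......*.
.......*.
.......*.
.......*.
.......*.
.......*.
.......*.
********.

Derivation:
Segment 0: (7,7) -> (7,6)
Segment 1: (7,6) -> (7,1)
Segment 2: (7,1) -> (7,0)
Segment 3: (7,0) -> (6,0)
Segment 4: (6,0) -> (2,0)
Segment 5: (2,0) -> (-0,0)
Segment 6: (-0,0) -> (5,0)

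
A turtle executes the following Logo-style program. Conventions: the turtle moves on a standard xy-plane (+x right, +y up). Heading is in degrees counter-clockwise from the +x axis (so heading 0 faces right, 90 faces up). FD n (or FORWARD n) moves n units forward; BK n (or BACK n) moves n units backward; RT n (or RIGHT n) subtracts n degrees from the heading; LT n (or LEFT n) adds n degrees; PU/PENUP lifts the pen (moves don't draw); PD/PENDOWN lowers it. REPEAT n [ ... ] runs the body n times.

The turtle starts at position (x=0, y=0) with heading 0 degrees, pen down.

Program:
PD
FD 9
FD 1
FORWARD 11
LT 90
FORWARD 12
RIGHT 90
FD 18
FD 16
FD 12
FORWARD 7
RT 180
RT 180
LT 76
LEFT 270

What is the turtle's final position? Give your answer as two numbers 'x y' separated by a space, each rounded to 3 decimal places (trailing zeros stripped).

Executing turtle program step by step:
Start: pos=(0,0), heading=0, pen down
PD: pen down
FD 9: (0,0) -> (9,0) [heading=0, draw]
FD 1: (9,0) -> (10,0) [heading=0, draw]
FD 11: (10,0) -> (21,0) [heading=0, draw]
LT 90: heading 0 -> 90
FD 12: (21,0) -> (21,12) [heading=90, draw]
RT 90: heading 90 -> 0
FD 18: (21,12) -> (39,12) [heading=0, draw]
FD 16: (39,12) -> (55,12) [heading=0, draw]
FD 12: (55,12) -> (67,12) [heading=0, draw]
FD 7: (67,12) -> (74,12) [heading=0, draw]
RT 180: heading 0 -> 180
RT 180: heading 180 -> 0
LT 76: heading 0 -> 76
LT 270: heading 76 -> 346
Final: pos=(74,12), heading=346, 8 segment(s) drawn

Answer: 74 12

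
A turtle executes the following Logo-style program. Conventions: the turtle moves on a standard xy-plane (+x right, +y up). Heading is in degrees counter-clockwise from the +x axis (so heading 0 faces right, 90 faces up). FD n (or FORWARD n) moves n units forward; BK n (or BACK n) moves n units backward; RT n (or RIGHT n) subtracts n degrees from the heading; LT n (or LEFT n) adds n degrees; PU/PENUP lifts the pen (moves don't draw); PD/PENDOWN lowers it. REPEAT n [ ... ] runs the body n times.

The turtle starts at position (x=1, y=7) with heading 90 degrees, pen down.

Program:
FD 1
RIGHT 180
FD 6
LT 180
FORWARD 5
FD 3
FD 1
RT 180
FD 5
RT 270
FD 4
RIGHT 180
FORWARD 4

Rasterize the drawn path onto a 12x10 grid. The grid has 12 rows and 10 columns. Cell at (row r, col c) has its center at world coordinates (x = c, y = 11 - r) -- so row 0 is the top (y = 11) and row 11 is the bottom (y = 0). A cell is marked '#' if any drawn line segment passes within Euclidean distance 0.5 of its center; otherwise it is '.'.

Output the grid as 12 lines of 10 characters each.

Answer: .#........
.#........
.#........
.#........
.#........
.#####....
.#........
.#........
.#........
.#........
..........
..........

Derivation:
Segment 0: (1,7) -> (1,8)
Segment 1: (1,8) -> (1,2)
Segment 2: (1,2) -> (1,7)
Segment 3: (1,7) -> (1,10)
Segment 4: (1,10) -> (1,11)
Segment 5: (1,11) -> (1,6)
Segment 6: (1,6) -> (5,6)
Segment 7: (5,6) -> (1,6)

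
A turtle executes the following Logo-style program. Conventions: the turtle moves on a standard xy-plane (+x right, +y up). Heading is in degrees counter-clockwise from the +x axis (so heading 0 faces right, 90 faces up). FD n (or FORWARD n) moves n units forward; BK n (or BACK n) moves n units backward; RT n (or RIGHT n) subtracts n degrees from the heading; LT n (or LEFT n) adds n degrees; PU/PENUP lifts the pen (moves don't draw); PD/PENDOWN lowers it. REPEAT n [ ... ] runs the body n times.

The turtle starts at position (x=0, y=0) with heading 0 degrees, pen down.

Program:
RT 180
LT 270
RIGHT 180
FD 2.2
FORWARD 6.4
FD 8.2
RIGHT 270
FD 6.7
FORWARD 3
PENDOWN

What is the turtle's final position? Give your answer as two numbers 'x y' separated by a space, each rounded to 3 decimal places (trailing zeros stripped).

Executing turtle program step by step:
Start: pos=(0,0), heading=0, pen down
RT 180: heading 0 -> 180
LT 270: heading 180 -> 90
RT 180: heading 90 -> 270
FD 2.2: (0,0) -> (0,-2.2) [heading=270, draw]
FD 6.4: (0,-2.2) -> (0,-8.6) [heading=270, draw]
FD 8.2: (0,-8.6) -> (0,-16.8) [heading=270, draw]
RT 270: heading 270 -> 0
FD 6.7: (0,-16.8) -> (6.7,-16.8) [heading=0, draw]
FD 3: (6.7,-16.8) -> (9.7,-16.8) [heading=0, draw]
PD: pen down
Final: pos=(9.7,-16.8), heading=0, 5 segment(s) drawn

Answer: 9.7 -16.8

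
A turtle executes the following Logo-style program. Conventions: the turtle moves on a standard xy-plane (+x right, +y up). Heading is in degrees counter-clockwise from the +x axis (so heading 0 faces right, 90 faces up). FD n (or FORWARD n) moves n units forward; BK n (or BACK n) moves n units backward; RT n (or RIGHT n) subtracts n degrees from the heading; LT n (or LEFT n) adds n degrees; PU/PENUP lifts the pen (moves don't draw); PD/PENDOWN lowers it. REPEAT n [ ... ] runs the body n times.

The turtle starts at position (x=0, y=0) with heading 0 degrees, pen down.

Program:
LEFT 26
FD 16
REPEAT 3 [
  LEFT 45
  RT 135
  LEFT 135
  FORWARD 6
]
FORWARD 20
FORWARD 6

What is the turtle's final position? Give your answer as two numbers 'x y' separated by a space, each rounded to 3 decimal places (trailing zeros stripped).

Answer: -16.553 28.498

Derivation:
Executing turtle program step by step:
Start: pos=(0,0), heading=0, pen down
LT 26: heading 0 -> 26
FD 16: (0,0) -> (14.381,7.014) [heading=26, draw]
REPEAT 3 [
  -- iteration 1/3 --
  LT 45: heading 26 -> 71
  RT 135: heading 71 -> 296
  LT 135: heading 296 -> 71
  FD 6: (14.381,7.014) -> (16.334,12.687) [heading=71, draw]
  -- iteration 2/3 --
  LT 45: heading 71 -> 116
  RT 135: heading 116 -> 341
  LT 135: heading 341 -> 116
  FD 6: (16.334,12.687) -> (13.704,18.08) [heading=116, draw]
  -- iteration 3/3 --
  LT 45: heading 116 -> 161
  RT 135: heading 161 -> 26
  LT 135: heading 26 -> 161
  FD 6: (13.704,18.08) -> (8.031,20.033) [heading=161, draw]
]
FD 20: (8.031,20.033) -> (-10.88,26.545) [heading=161, draw]
FD 6: (-10.88,26.545) -> (-16.553,28.498) [heading=161, draw]
Final: pos=(-16.553,28.498), heading=161, 6 segment(s) drawn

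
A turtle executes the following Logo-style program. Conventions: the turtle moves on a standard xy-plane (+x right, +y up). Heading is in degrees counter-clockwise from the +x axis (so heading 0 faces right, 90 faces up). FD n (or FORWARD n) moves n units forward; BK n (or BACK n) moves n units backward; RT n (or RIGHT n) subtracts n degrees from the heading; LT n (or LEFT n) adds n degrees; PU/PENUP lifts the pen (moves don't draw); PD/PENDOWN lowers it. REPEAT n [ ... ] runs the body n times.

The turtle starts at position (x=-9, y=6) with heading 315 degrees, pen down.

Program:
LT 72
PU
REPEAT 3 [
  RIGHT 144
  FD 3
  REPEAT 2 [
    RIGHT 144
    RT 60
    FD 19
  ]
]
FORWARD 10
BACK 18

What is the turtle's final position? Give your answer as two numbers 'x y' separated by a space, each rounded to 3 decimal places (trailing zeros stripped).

Answer: -4.859 9.817

Derivation:
Executing turtle program step by step:
Start: pos=(-9,6), heading=315, pen down
LT 72: heading 315 -> 27
PU: pen up
REPEAT 3 [
  -- iteration 1/3 --
  RT 144: heading 27 -> 243
  FD 3: (-9,6) -> (-10.362,3.327) [heading=243, move]
  REPEAT 2 [
    -- iteration 1/2 --
    RT 144: heading 243 -> 99
    RT 60: heading 99 -> 39
    FD 19: (-10.362,3.327) -> (4.404,15.284) [heading=39, move]
    -- iteration 2/2 --
    RT 144: heading 39 -> 255
    RT 60: heading 255 -> 195
    FD 19: (4.404,15.284) -> (-13.949,10.367) [heading=195, move]
  ]
  -- iteration 2/3 --
  RT 144: heading 195 -> 51
  FD 3: (-13.949,10.367) -> (-12.061,12.698) [heading=51, move]
  REPEAT 2 [
    -- iteration 1/2 --
    RT 144: heading 51 -> 267
    RT 60: heading 267 -> 207
    FD 19: (-12.061,12.698) -> (-28.99,4.072) [heading=207, move]
    -- iteration 2/2 --
    RT 144: heading 207 -> 63
    RT 60: heading 63 -> 3
    FD 19: (-28.99,4.072) -> (-10.016,5.067) [heading=3, move]
  ]
  -- iteration 3/3 --
  RT 144: heading 3 -> 219
  FD 3: (-10.016,5.067) -> (-12.347,3.179) [heading=219, move]
  REPEAT 2 [
    -- iteration 1/2 --
    RT 144: heading 219 -> 75
    RT 60: heading 75 -> 15
    FD 19: (-12.347,3.179) -> (6.005,8.096) [heading=15, move]
    -- iteration 2/2 --
    RT 144: heading 15 -> 231
    RT 60: heading 231 -> 171
    FD 19: (6.005,8.096) -> (-12.761,11.068) [heading=171, move]
  ]
]
FD 10: (-12.761,11.068) -> (-22.638,12.633) [heading=171, move]
BK 18: (-22.638,12.633) -> (-4.859,9.817) [heading=171, move]
Final: pos=(-4.859,9.817), heading=171, 0 segment(s) drawn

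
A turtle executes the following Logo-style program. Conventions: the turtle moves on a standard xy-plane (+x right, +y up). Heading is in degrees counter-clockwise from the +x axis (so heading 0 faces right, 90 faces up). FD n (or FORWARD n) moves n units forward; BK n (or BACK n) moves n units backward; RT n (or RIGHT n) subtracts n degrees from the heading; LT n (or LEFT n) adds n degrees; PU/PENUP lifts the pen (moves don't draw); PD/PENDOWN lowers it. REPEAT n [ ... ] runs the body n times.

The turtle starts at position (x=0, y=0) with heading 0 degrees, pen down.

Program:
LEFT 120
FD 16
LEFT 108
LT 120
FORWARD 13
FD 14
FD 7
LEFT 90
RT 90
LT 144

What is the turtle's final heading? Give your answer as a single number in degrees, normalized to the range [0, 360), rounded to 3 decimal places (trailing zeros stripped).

Executing turtle program step by step:
Start: pos=(0,0), heading=0, pen down
LT 120: heading 0 -> 120
FD 16: (0,0) -> (-8,13.856) [heading=120, draw]
LT 108: heading 120 -> 228
LT 120: heading 228 -> 348
FD 13: (-8,13.856) -> (4.716,11.154) [heading=348, draw]
FD 14: (4.716,11.154) -> (18.41,8.243) [heading=348, draw]
FD 7: (18.41,8.243) -> (25.257,6.787) [heading=348, draw]
LT 90: heading 348 -> 78
RT 90: heading 78 -> 348
LT 144: heading 348 -> 132
Final: pos=(25.257,6.787), heading=132, 4 segment(s) drawn

Answer: 132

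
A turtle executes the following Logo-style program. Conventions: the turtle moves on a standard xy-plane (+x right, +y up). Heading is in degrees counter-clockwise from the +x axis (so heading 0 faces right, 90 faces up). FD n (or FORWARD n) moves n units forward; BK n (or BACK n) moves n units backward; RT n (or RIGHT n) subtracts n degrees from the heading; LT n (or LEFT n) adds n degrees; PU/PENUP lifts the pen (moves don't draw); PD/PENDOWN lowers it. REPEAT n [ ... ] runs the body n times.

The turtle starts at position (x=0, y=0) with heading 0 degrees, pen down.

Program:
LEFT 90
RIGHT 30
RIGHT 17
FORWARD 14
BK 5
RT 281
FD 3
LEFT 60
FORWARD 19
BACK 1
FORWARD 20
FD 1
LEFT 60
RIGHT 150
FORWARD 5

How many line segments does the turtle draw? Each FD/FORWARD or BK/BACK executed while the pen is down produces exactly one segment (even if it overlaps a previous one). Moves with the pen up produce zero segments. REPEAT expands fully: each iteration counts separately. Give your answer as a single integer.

Answer: 8

Derivation:
Executing turtle program step by step:
Start: pos=(0,0), heading=0, pen down
LT 90: heading 0 -> 90
RT 30: heading 90 -> 60
RT 17: heading 60 -> 43
FD 14: (0,0) -> (10.239,9.548) [heading=43, draw]
BK 5: (10.239,9.548) -> (6.582,6.138) [heading=43, draw]
RT 281: heading 43 -> 122
FD 3: (6.582,6.138) -> (4.992,8.682) [heading=122, draw]
LT 60: heading 122 -> 182
FD 19: (4.992,8.682) -> (-13.996,8.019) [heading=182, draw]
BK 1: (-13.996,8.019) -> (-12.997,8.054) [heading=182, draw]
FD 20: (-12.997,8.054) -> (-32.984,7.356) [heading=182, draw]
FD 1: (-32.984,7.356) -> (-33.984,7.321) [heading=182, draw]
LT 60: heading 182 -> 242
RT 150: heading 242 -> 92
FD 5: (-33.984,7.321) -> (-34.158,12.318) [heading=92, draw]
Final: pos=(-34.158,12.318), heading=92, 8 segment(s) drawn
Segments drawn: 8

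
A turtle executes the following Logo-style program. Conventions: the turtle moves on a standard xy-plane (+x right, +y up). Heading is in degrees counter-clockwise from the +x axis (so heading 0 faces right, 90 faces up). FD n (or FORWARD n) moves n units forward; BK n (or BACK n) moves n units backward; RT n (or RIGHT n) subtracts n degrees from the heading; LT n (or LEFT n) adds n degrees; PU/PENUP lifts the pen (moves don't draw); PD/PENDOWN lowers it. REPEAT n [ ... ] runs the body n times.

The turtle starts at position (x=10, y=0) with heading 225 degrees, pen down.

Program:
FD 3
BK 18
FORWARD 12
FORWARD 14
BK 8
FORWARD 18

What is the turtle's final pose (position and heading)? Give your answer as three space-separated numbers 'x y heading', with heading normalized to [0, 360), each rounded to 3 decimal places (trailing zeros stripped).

Executing turtle program step by step:
Start: pos=(10,0), heading=225, pen down
FD 3: (10,0) -> (7.879,-2.121) [heading=225, draw]
BK 18: (7.879,-2.121) -> (20.607,10.607) [heading=225, draw]
FD 12: (20.607,10.607) -> (12.121,2.121) [heading=225, draw]
FD 14: (12.121,2.121) -> (2.222,-7.778) [heading=225, draw]
BK 8: (2.222,-7.778) -> (7.879,-2.121) [heading=225, draw]
FD 18: (7.879,-2.121) -> (-4.849,-14.849) [heading=225, draw]
Final: pos=(-4.849,-14.849), heading=225, 6 segment(s) drawn

Answer: -4.849 -14.849 225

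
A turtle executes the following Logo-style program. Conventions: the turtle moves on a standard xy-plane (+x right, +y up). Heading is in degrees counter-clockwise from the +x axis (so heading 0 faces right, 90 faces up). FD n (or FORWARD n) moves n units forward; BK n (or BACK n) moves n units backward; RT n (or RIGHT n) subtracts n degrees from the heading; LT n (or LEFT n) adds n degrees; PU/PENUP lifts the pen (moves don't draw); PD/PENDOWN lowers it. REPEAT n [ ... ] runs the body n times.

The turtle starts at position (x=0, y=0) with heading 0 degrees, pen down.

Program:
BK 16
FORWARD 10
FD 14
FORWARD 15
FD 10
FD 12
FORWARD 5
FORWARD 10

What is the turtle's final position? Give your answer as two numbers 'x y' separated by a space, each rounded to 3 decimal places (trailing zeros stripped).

Executing turtle program step by step:
Start: pos=(0,0), heading=0, pen down
BK 16: (0,0) -> (-16,0) [heading=0, draw]
FD 10: (-16,0) -> (-6,0) [heading=0, draw]
FD 14: (-6,0) -> (8,0) [heading=0, draw]
FD 15: (8,0) -> (23,0) [heading=0, draw]
FD 10: (23,0) -> (33,0) [heading=0, draw]
FD 12: (33,0) -> (45,0) [heading=0, draw]
FD 5: (45,0) -> (50,0) [heading=0, draw]
FD 10: (50,0) -> (60,0) [heading=0, draw]
Final: pos=(60,0), heading=0, 8 segment(s) drawn

Answer: 60 0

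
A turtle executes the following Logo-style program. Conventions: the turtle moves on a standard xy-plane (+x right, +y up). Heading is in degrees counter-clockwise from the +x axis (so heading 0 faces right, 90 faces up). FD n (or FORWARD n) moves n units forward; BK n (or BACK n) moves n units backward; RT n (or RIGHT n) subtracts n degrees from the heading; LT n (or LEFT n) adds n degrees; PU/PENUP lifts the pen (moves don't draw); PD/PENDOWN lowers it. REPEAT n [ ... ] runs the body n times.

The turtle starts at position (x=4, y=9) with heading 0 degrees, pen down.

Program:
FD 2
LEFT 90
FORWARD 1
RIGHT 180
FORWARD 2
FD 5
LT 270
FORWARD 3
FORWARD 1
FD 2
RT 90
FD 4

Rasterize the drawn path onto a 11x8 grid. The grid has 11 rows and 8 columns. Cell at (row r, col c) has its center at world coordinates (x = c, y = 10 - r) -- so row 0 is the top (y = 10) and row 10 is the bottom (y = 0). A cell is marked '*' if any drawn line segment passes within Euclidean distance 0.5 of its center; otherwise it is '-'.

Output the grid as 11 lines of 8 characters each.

Segment 0: (4,9) -> (6,9)
Segment 1: (6,9) -> (6,10)
Segment 2: (6,10) -> (6,8)
Segment 3: (6,8) -> (6,3)
Segment 4: (6,3) -> (3,3)
Segment 5: (3,3) -> (2,3)
Segment 6: (2,3) -> (0,3)
Segment 7: (0,3) -> (0,7)

Answer: ------*-
----***-
------*-
*-----*-
*-----*-
*-----*-
*-----*-
*******-
--------
--------
--------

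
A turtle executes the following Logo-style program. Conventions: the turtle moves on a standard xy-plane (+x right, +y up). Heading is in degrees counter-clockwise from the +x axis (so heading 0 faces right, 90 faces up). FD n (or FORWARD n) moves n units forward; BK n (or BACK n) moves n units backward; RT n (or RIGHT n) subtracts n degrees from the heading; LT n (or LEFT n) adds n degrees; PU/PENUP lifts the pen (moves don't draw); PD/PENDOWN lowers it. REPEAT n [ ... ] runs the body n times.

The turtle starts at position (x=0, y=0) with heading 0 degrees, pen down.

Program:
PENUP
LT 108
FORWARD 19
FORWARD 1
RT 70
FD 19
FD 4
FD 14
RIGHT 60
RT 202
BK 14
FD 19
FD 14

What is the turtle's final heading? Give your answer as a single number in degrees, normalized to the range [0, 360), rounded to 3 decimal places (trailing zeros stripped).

Answer: 136

Derivation:
Executing turtle program step by step:
Start: pos=(0,0), heading=0, pen down
PU: pen up
LT 108: heading 0 -> 108
FD 19: (0,0) -> (-5.871,18.07) [heading=108, move]
FD 1: (-5.871,18.07) -> (-6.18,19.021) [heading=108, move]
RT 70: heading 108 -> 38
FD 19: (-6.18,19.021) -> (8.792,30.719) [heading=38, move]
FD 4: (8.792,30.719) -> (11.944,33.181) [heading=38, move]
FD 14: (11.944,33.181) -> (22.976,41.801) [heading=38, move]
RT 60: heading 38 -> 338
RT 202: heading 338 -> 136
BK 14: (22.976,41.801) -> (33.047,32.075) [heading=136, move]
FD 19: (33.047,32.075) -> (19.379,45.274) [heading=136, move]
FD 14: (19.379,45.274) -> (9.309,54.999) [heading=136, move]
Final: pos=(9.309,54.999), heading=136, 0 segment(s) drawn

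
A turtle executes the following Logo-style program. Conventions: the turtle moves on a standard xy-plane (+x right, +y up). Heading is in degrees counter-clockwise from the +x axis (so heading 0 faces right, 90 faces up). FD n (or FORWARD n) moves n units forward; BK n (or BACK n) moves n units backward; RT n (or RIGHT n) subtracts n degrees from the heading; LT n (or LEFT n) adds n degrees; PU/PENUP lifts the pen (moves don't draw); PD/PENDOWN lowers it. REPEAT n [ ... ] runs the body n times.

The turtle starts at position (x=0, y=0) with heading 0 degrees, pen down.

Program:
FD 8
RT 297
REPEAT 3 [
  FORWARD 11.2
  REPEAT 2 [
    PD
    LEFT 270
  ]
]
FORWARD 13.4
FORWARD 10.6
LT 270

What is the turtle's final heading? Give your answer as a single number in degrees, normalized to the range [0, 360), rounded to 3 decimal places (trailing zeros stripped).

Answer: 153

Derivation:
Executing turtle program step by step:
Start: pos=(0,0), heading=0, pen down
FD 8: (0,0) -> (8,0) [heading=0, draw]
RT 297: heading 0 -> 63
REPEAT 3 [
  -- iteration 1/3 --
  FD 11.2: (8,0) -> (13.085,9.979) [heading=63, draw]
  REPEAT 2 [
    -- iteration 1/2 --
    PD: pen down
    LT 270: heading 63 -> 333
    -- iteration 2/2 --
    PD: pen down
    LT 270: heading 333 -> 243
  ]
  -- iteration 2/3 --
  FD 11.2: (13.085,9.979) -> (8,0) [heading=243, draw]
  REPEAT 2 [
    -- iteration 1/2 --
    PD: pen down
    LT 270: heading 243 -> 153
    -- iteration 2/2 --
    PD: pen down
    LT 270: heading 153 -> 63
  ]
  -- iteration 3/3 --
  FD 11.2: (8,0) -> (13.085,9.979) [heading=63, draw]
  REPEAT 2 [
    -- iteration 1/2 --
    PD: pen down
    LT 270: heading 63 -> 333
    -- iteration 2/2 --
    PD: pen down
    LT 270: heading 333 -> 243
  ]
]
FD 13.4: (13.085,9.979) -> (7.001,-1.96) [heading=243, draw]
FD 10.6: (7.001,-1.96) -> (2.189,-11.405) [heading=243, draw]
LT 270: heading 243 -> 153
Final: pos=(2.189,-11.405), heading=153, 6 segment(s) drawn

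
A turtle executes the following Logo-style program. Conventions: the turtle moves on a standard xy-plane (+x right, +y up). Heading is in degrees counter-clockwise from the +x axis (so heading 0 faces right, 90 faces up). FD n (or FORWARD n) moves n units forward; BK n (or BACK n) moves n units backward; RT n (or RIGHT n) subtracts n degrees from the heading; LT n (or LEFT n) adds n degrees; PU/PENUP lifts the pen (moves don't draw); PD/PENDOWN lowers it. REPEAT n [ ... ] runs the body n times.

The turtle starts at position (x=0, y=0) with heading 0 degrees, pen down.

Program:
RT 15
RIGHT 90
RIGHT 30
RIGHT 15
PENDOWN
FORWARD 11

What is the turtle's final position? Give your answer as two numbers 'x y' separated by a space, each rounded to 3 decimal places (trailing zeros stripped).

Answer: -9.526 -5.5

Derivation:
Executing turtle program step by step:
Start: pos=(0,0), heading=0, pen down
RT 15: heading 0 -> 345
RT 90: heading 345 -> 255
RT 30: heading 255 -> 225
RT 15: heading 225 -> 210
PD: pen down
FD 11: (0,0) -> (-9.526,-5.5) [heading=210, draw]
Final: pos=(-9.526,-5.5), heading=210, 1 segment(s) drawn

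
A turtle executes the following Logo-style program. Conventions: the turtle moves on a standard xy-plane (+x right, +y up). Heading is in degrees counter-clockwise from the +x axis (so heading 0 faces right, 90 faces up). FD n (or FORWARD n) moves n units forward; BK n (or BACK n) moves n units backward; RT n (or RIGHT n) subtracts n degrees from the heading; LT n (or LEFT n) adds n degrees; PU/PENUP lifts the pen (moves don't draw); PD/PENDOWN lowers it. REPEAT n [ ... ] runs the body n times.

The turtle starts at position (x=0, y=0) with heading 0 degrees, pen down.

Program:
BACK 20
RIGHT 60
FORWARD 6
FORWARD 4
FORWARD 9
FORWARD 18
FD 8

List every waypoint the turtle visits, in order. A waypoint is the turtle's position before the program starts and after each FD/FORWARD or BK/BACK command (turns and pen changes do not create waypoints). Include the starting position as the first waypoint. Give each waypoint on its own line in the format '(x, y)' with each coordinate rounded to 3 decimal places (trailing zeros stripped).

Executing turtle program step by step:
Start: pos=(0,0), heading=0, pen down
BK 20: (0,0) -> (-20,0) [heading=0, draw]
RT 60: heading 0 -> 300
FD 6: (-20,0) -> (-17,-5.196) [heading=300, draw]
FD 4: (-17,-5.196) -> (-15,-8.66) [heading=300, draw]
FD 9: (-15,-8.66) -> (-10.5,-16.454) [heading=300, draw]
FD 18: (-10.5,-16.454) -> (-1.5,-32.043) [heading=300, draw]
FD 8: (-1.5,-32.043) -> (2.5,-38.971) [heading=300, draw]
Final: pos=(2.5,-38.971), heading=300, 6 segment(s) drawn
Waypoints (7 total):
(0, 0)
(-20, 0)
(-17, -5.196)
(-15, -8.66)
(-10.5, -16.454)
(-1.5, -32.043)
(2.5, -38.971)

Answer: (0, 0)
(-20, 0)
(-17, -5.196)
(-15, -8.66)
(-10.5, -16.454)
(-1.5, -32.043)
(2.5, -38.971)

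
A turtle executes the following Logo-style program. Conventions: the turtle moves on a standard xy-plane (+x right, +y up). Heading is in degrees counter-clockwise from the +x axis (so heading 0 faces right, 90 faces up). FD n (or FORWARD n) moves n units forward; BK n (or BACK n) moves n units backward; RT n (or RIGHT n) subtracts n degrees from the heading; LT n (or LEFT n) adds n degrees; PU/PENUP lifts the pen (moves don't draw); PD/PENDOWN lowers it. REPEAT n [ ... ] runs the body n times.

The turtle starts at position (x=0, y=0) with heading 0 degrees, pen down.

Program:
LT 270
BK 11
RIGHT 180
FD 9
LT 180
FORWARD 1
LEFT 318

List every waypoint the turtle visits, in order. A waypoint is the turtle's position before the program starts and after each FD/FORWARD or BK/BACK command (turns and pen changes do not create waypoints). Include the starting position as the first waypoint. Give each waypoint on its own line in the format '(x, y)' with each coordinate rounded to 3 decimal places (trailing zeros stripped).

Answer: (0, 0)
(0, 11)
(0, 20)
(0, 19)

Derivation:
Executing turtle program step by step:
Start: pos=(0,0), heading=0, pen down
LT 270: heading 0 -> 270
BK 11: (0,0) -> (0,11) [heading=270, draw]
RT 180: heading 270 -> 90
FD 9: (0,11) -> (0,20) [heading=90, draw]
LT 180: heading 90 -> 270
FD 1: (0,20) -> (0,19) [heading=270, draw]
LT 318: heading 270 -> 228
Final: pos=(0,19), heading=228, 3 segment(s) drawn
Waypoints (4 total):
(0, 0)
(0, 11)
(0, 20)
(0, 19)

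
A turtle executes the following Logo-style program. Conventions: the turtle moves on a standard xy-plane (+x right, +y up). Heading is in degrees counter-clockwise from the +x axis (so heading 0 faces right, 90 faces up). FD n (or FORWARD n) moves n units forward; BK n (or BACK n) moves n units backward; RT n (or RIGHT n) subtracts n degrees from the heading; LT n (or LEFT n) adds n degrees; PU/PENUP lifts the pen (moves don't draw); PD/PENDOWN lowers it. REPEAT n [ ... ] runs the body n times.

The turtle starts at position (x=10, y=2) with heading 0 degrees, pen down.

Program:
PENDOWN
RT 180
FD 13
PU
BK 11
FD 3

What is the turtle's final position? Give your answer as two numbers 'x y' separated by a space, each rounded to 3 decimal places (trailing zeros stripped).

Answer: 5 2

Derivation:
Executing turtle program step by step:
Start: pos=(10,2), heading=0, pen down
PD: pen down
RT 180: heading 0 -> 180
FD 13: (10,2) -> (-3,2) [heading=180, draw]
PU: pen up
BK 11: (-3,2) -> (8,2) [heading=180, move]
FD 3: (8,2) -> (5,2) [heading=180, move]
Final: pos=(5,2), heading=180, 1 segment(s) drawn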